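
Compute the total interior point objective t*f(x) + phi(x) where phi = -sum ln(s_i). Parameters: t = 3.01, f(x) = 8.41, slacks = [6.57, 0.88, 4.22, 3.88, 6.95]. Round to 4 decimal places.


Step 1: Compute log-barrier.
ln values: [1.8825, -0.1278, 1.4398, 1.3558, 1.9387]
phi = -(1.8825 - 0.1278 + 1.4398 + 1.3558 + 1.9387) = -6.4891
Step 2: Compute augmented objective.
t*f(x) = 3.01*8.41 = 25.3141
Total = 25.3141 - 6.4891 = 18.825


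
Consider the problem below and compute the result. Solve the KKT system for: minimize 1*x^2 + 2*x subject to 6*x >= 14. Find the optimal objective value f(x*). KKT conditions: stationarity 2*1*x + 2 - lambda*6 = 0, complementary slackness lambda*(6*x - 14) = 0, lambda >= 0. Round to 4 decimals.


Step 1: Try lambda = 0 (constraint inactive).
x_unc = -2/(2*1) = -1.0
Check: 6*-1.0 = -6.0 < 14 -- violated!
Step 2: Constraint must be active: 6*x = 14
x* = 14/6 = 7/3 = 2.3333 (rounded; the exact value 7/3 is used below)
lambda = (2*1*(7/3) + 2)/6 = 1.1111
Step 3: Compute optimal value.
f(x*) = 1*(7/3)^2 + 2*(7/3) = 10.1111


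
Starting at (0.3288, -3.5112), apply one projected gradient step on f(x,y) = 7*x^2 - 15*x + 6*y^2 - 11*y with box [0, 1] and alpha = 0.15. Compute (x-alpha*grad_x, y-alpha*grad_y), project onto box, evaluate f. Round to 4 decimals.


Step 1: Compute gradient at (0.3288, -3.5112).
grad_x = 2*7*0.3288 - 15 = -10.3968
grad_y = 2*6*-3.5112 - 11 = -53.1344
Step 2: Gradient step.
x_raw = 0.3288 - 0.15*-10.3968 = 1.8883
y_raw = -3.5112 - 0.15*-53.1344 = 4.459
Step 3: Project onto [0, 1].
x_proj = clip(1.8883) = 1.0
y_proj = clip(4.459) = 1.0
Step 4: Evaluate f.
f(1.0, 1.0) = -13.0


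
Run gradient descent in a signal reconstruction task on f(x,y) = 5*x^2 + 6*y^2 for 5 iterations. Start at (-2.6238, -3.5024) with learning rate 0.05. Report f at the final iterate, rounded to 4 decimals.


Gradient descent on f(x,y) = 5*x^2 + 6*y^2.
Starting point: (-2.6238, -3.5024), alpha = 0.05
Step 1: grad_x = 2*5*-2.6238 = -26.238, grad_y = 2*6*-3.5024 = -42.0288
  x_1 = -2.6238 - 0.05*-26.238 = -1.3119
  y_1 = -3.5024 - 0.05*-42.0288 = -1.401
Step 2: grad_x = 2*5*-1.3119 = -13.119, grad_y = 2*6*-1.401 = -16.8115
  x_2 = -1.3119 - 0.05*-13.119 = -0.656
  y_2 = -1.401 - 0.05*-16.8115 = -0.5604
Step 3: grad_x = 2*5*-0.656 = -6.5595, grad_y = 2*6*-0.5604 = -6.7246
  x_3 = -0.656 - 0.05*-6.5595 = -0.328
  y_3 = -0.5604 - 0.05*-6.7246 = -0.2242
Step 4: grad_x = 2*5*-0.328 = -3.2798, grad_y = 2*6*-0.2242 = -2.6898
  x_4 = -0.328 - 0.05*-3.2798 = -0.164
  y_4 = -0.2242 - 0.05*-2.6898 = -0.0897
Step 5: grad_x = 2*5*-0.164 = -1.6399, grad_y = 2*6*-0.0897 = -1.0759
  x_5 = -0.164 - 0.05*-1.6399 = -0.082
  y_5 = -0.0897 - 0.05*-1.0759 = -0.0359
f(-0.082, -0.0359) = 5*(-0.082)^2 + 6*(-0.0359)^2 = 0.0413


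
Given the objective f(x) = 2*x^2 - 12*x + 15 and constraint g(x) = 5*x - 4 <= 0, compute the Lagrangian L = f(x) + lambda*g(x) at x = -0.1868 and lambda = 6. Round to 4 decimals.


Step 1: Evaluate f(x).
f(-0.1868) = 2*(-0.1868)^2 - 12*(-0.1868) + 15 = 17.3114
Step 2: Evaluate g(x).
g(-0.1868) = 5*-0.1868 - 4 = -4.934
Step 3: Compute Lagrangian.
L = 17.3114 + 6*-4.934 = -12.2926


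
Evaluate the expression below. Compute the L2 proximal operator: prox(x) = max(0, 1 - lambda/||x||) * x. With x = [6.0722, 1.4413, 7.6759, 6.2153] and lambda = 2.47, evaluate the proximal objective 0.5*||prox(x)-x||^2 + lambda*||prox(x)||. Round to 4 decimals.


Step 1: Compute ||x||.
||x|| = 11.6833
Step 2: Compute scaling factor.
scale = max(0, 1 - 2.47/11.6833) = 0.7886
Step 3: prox(x) = [4.7885, 1.1366, 6.0531, 4.9013]
||prox(x)|| = 9.2133
Step 4: Proximal objective.
0.5*||prox-x||^2 = 3.0505
lambda*||prox|| = 22.7569
Total = 25.8072


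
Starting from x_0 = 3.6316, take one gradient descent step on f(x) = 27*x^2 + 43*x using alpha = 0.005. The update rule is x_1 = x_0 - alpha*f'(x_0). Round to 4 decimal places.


We compute the gradient at x_0 and apply the update.
f'(x) = 54*x + 43
f'(3.6316) = 54*3.6316 + 43 = 239.1064
x_1 = 3.6316 - 0.005*239.1064 = 2.4361


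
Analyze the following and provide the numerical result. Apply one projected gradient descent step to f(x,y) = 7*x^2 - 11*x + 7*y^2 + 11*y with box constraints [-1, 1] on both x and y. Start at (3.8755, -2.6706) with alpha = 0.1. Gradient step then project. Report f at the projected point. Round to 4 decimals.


Step 1: Compute gradient at (3.8755, -2.6706).
grad_x = 2*7*3.8755 - 11 = 43.257
grad_y = 2*7*-2.6706 + 11 = -26.3884
Step 2: Gradient step.
x_raw = 3.8755 - 0.1*43.257 = -0.4502
y_raw = -2.6706 - 0.1*-26.3884 = -0.0318
Step 3: Project onto [-1, 1].
x_proj = clip(-0.4502) = -0.4502
y_proj = clip(-0.0318) = -0.0318
Step 4: Evaluate f.
f(-0.4502, -0.0318) = 6.0287


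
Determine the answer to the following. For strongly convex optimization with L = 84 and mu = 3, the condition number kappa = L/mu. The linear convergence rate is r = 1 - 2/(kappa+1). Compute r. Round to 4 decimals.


Step 1: Compute the condition number.
kappa = L/mu = 84/3 = 28.0
Step 2: Compute the convergence rate.
r = 1 - 2/(kappa + 1) = 1 - 2*mu/(L + mu) = (L - mu)/(L + mu) = 81/87 = 0.931


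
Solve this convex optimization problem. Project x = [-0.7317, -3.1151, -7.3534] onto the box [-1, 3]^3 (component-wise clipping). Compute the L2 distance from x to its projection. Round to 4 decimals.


Project each component onto [-1, 3].
clip(-0.7317) = -0.7317, clip(-3.1151) = -1.0, clip(-7.3534) = -1.0
Projection = [-0.7317, -1.0, -1.0]
Squared diffs: [0.0, 4.4736, 40.3657]
Distance = sqrt(44.8393) = 6.6962


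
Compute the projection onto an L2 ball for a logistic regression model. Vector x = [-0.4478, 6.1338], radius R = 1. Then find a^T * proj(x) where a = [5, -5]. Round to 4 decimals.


Step 1: Compute ||x|| (intermediates to 6 decimals).
||x|| = sqrt((-0.4478)^2 + 6.1338^2) = 6.150124
Step 2: Project.
Since ||x|| > R, scale = R/||x|| = 1/6.150124 = 0.162598, proj(x) = scale * x
proj(x) = [-0.072811, 0.997344]
Step 3: Dot product.
a^T * proj(x) = 5*(-0.072811) - 5*0.997344 = -5.3508


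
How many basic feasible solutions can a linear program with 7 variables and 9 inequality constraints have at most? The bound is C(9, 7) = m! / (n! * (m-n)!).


Each vertex corresponds to some choice of n active constraints out of m, so the number of vertices is at most C(m, n) = m! / (n!(m-n)!).
m = 9, n = 7
Numerator: 9 * 8 * 7 * 6 * 5 * 4 * 3
Denominator: 7! = 5040
C(9, 7) = 36


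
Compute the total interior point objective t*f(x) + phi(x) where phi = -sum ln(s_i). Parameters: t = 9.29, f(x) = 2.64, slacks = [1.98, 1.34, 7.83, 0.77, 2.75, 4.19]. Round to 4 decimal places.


Step 1: Compute log-barrier.
ln values: [0.6831, 0.2927, 2.058, -0.2614, 1.0116, 1.4327]
phi = -(0.6831 + 0.2927 + 2.058 - 0.2614 + 1.0116 + 1.4327) = -5.2167
Step 2: Compute augmented objective.
t*f(x) = 9.29*2.64 = 24.5256
Total = 24.5256 - 5.2167 = 19.3089


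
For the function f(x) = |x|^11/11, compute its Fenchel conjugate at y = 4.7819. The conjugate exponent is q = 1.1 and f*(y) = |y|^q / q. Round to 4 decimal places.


The conjugate exponent q satisfies 1/p + 1/q = 1.
p = 11, so q = 11/(11 - 1) = 1.1
|y|^q = 4.7819^1.1 = 5.5919
f*(4.7819) = 5.5919 / 1.1 = 5.0836


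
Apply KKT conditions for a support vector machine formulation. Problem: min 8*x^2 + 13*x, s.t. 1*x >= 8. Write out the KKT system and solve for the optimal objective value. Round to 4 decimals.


Step 1: Try lambda = 0 (constraint inactive).
x_unc = -13/(2*8) = -0.8125
Check: 1*-0.8125 = -0.8125 < 8 -- violated!
Step 2: Constraint must be active: 1*x = 8
x* = 8/1 = 8.0
lambda = (2*8*8.0 + 13)/1 = 141.0
Step 3: Compute optimal value.
f(x*) = 8*8.0^2 + 13*8.0 = 616.0


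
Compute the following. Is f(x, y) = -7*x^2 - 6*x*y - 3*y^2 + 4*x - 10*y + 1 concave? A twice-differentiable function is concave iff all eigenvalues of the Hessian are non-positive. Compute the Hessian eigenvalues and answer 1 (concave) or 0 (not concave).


The Hessian of f(x,y) = -7*x^2 - 6*x*y - 3*y^2 + 4*x - 10*y + 1 is:
H = [[-14, -6], [-6, -6]]
Trace = -14 - 6 = -20
Determinant = -14*-6 - (-6)^2 = 48
Discriminant = (-20)^2 - 4*48 = 208.0
Eigenvalues: lambda_1 = -17.2111, lambda_2 = -2.7889
The function is concave.

1


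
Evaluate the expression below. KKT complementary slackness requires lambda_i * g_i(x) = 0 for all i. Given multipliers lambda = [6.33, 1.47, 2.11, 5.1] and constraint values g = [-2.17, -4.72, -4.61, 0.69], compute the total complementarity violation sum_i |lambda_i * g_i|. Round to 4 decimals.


KKT complementary slackness check:
lambda_1 * g_1 = 6.33 * -2.17 = -13.7361
lambda_2 * g_2 = 1.47 * -4.72 = -6.9384
lambda_3 * g_3 = 2.11 * -4.61 = -9.7271
lambda_4 * g_4 = 5.1 * 0.69 = 3.519
Total violation = 13.7361 + 6.9384 + 9.7271 + 3.519 = 33.9206


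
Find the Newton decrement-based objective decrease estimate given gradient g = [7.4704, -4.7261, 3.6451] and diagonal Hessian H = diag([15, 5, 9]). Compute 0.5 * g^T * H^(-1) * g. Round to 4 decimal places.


Step 1: H is diagonal, so H^(-1) * g = [0.498, -0.9452, 0.405].
Step 2: g^T H^(-1) g = sum_i g_i^2 / H_ii
  = (7.4704)^2/15 + (-4.7261)^2/5 + (3.6451)^2/9
  = 3.7205 + 4.4672 + 1.4763 = 9.664
Step 3: Objective decrease = 0.5 * g^T H^(-1) g = 4.832


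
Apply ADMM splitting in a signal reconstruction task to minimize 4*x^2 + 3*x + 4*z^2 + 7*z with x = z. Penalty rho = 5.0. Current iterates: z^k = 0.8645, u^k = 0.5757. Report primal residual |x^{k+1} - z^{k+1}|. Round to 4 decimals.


ADMM iteration with rho = 5.0, z^k = 0.8645, u^k = 0.5757
Step 1: x-update.
Minimize 4*x^2 + 3*x + (5.0/2)*(x - 0.8645 + 0.5757)^2
FOC: (2*4 + 5.0)*x = -3 + 5.0*(0.8645 - 0.5757)
x^{k+1} = -0.1197
Step 2: z-update.
Minimize 4*z^2 + 7*z + (5.0/2)*(-0.1197 - z + 0.5757)^2
FOC: (2*4 + 5.0)*z = -7 + 5.0*(-0.1197 + 0.5757)
z^{k+1} = -0.3631
Step 3: u-update.
u^{k+1} = 0.5757 - 0.1197 + 0.3631 = 0.8191
Step 4: Primal residual = |-0.1197 + 0.3631| = 0.2434


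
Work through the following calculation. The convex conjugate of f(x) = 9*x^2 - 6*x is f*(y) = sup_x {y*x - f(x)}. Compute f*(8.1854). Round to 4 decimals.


f*(y) = sup_x {y*x - a*x^2 - b*x} = sup_x {(y-b)*x - a*x^2}
FOC: (y - b) - 2a*x = 0 => x* = (y - b)/(2a)
x* = (8.1854 + 6)/(2*9) = 0.7881
f*(8.1854) = (y-b)^2/(4a) = (8.1854 + 6)^2/(4*9)
= 201.2256/36 = 5.5896


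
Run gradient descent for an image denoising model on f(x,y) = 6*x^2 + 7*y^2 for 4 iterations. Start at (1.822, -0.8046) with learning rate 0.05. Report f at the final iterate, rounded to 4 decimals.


Gradient descent on f(x,y) = 6*x^2 + 7*y^2.
Starting point: (1.822, -0.8046), alpha = 0.05
Step 1: grad_x = 2*6*1.822 = 21.864, grad_y = 2*7*-0.8046 = -11.2644
  x_1 = 1.822 - 0.05*21.864 = 0.7288
  y_1 = -0.8046 - 0.05*-11.2644 = -0.2414
Step 2: grad_x = 2*6*0.7288 = 8.7456, grad_y = 2*7*-0.2414 = -3.3793
  x_2 = 0.7288 - 0.05*8.7456 = 0.2915
  y_2 = -0.2414 - 0.05*-3.3793 = -0.0724
Step 3: grad_x = 2*6*0.2915 = 3.4982, grad_y = 2*7*-0.0724 = -1.0138
  x_3 = 0.2915 - 0.05*3.4982 = 0.1166
  y_3 = -0.0724 - 0.05*-1.0138 = -0.0217
Step 4: grad_x = 2*6*0.1166 = 1.3993, grad_y = 2*7*-0.0217 = -0.3041
  x_4 = 0.1166 - 0.05*1.3993 = 0.0466
  y_4 = -0.0217 - 0.05*-0.3041 = -0.0065
f(0.0466, -0.0065) = 6*0.0466^2 + 7*(-0.0065)^2 = 0.0134


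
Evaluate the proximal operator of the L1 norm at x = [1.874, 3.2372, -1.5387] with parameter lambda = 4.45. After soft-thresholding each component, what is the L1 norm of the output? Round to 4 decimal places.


Soft-thresholding with lambda = 4.45:
prox(1.874) = sign(1.874)*max(|1.874| - 4.45, 0) = 0.0
prox(3.2372) = sign(3.2372)*max(|3.2372| - 4.45, 0) = 0.0
prox(-1.5387) = sign(-1.5387)*max(|-1.5387| - 4.45, 0) = 0.0
prox(x) = [0.0, 0.0, 0.0]
||prox(x)||_1 = 0.0 + 0.0 + 0.0 = 0.0


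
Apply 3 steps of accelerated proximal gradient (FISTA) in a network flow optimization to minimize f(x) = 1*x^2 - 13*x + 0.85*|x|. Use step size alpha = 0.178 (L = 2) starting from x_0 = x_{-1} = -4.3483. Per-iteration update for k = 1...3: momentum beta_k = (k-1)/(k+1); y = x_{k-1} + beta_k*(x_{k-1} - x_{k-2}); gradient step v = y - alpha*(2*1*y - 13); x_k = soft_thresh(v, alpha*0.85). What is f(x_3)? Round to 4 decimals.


FISTA on f(x) = 1*x^2 - 13*x + 0.85*|x|
L = 2, alpha = 0.178
Iteration 1: beta = 0.0, y = -4.3483 + 0.0*(-4.3483 + 4.3483) = -4.3483
  grad(y) = -21.6966, v = y - alpha*grad = -0.4863
  prox(v) = soft_thresh(-0.4863, 0.1513) = -0.335
Iteration 2: beta = 0.3333, y = -0.335 + 0.3333*(-0.335 + 4.3483) = 1.0028
  grad(y) = -10.9945, v = y - alpha*grad = 2.9598
  prox(v) = soft_thresh(2.9598, 0.1513) = 2.8085
Iteration 3: beta = 0.5, y = 2.8085 + 0.5*(2.8085 + 0.335) = 4.3802
  grad(y) = -4.2396, v = y - alpha*grad = 5.1349
  prox(v) = soft_thresh(5.1349, 0.1513) = 4.9836
f(x_3) = 1*4.9836^2 - 13*4.9836 + 0.85*|4.9836| = -35.7144


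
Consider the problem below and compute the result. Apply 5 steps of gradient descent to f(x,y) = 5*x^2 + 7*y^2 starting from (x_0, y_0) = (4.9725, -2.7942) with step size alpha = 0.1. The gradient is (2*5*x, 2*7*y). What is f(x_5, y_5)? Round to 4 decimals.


Gradient descent on f(x,y) = 5*x^2 + 7*y^2.
Starting point: (4.9725, -2.7942), alpha = 0.1
Step 1: grad_x = 2*5*4.9725 = 49.725, grad_y = 2*7*-2.7942 = -39.1188
  x_1 = 4.9725 - 0.1*49.725 = 0.0
  y_1 = -2.7942 - 0.1*-39.1188 = 1.1177
Step 2: grad_x = 2*5*0.0 = 0.0, grad_y = 2*7*1.1177 = 15.6475
  x_2 = 0.0 - 0.1*0.0 = 0.0
  y_2 = 1.1177 - 0.1*15.6475 = -0.4471
Step 3: grad_x = 2*5*0.0 = 0.0, grad_y = 2*7*-0.4471 = -6.259
  x_3 = 0.0 - 0.1*0.0 = 0.0
  y_3 = -0.4471 - 0.1*-6.259 = 0.1788
Step 4: grad_x = 2*5*0.0 = 0.0, grad_y = 2*7*0.1788 = 2.5036
  x_4 = 0.0 - 0.1*0.0 = 0.0
  y_4 = 0.1788 - 0.1*2.5036 = -0.0715
Step 5: grad_x = 2*5*0.0 = 0.0, grad_y = 2*7*-0.0715 = -1.0014
  x_5 = 0.0 - 0.1*0.0 = 0.0
  y_5 = -0.0715 - 0.1*-1.0014 = 0.0286
f(0.0, 0.0286) = 5*0.0^2 + 7*0.0286^2 = 0.0057


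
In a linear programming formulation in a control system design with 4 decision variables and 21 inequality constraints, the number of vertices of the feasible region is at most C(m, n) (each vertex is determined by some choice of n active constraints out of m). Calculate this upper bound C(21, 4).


Each vertex corresponds to some choice of n active constraints out of m, so the number of vertices is at most C(m, n) = m! / (n!(m-n)!).
m = 21, n = 4
Numerator: 21 * 20 * 19 * 18
Denominator: 4! = 24
C(21, 4) = 5985


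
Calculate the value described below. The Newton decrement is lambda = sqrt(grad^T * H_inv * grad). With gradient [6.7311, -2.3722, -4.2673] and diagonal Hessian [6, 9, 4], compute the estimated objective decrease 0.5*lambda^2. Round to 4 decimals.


Step 1: H is diagonal, so H^(-1) * g = [1.1219, -0.2636, -1.0668].
Step 2: g^T H^(-1) g = sum_i g_i^2 / H_ii
  = (6.7311)^2/6 + (-2.3722)^2/9 + (-4.2673)^2/4
  = 7.5513 + 0.6253 + 4.5525 = 12.729
Step 3: Objective decrease = 0.5 * g^T H^(-1) g = 6.3645


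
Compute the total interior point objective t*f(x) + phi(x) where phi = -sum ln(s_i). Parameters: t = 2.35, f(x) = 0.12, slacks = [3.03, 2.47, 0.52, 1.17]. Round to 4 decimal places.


Step 1: Compute log-barrier.
ln values: [1.1086, 0.9042, -0.6539, 0.157]
phi = -(1.1086 + 0.9042 - 0.6539 + 0.157) = -1.5159
Step 2: Compute augmented objective.
t*f(x) = 2.35*0.12 = 0.282
Total = 0.282 - 1.5159 = -1.2339


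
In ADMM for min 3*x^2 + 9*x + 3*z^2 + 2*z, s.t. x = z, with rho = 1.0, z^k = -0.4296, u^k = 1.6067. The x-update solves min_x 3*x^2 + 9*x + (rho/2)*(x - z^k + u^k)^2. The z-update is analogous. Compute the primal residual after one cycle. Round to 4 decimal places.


ADMM iteration with rho = 1.0, z^k = -0.4296, u^k = 1.6067
Step 1: x-update.
Minimize 3*x^2 + 9*x + (1.0/2)*(x + 0.4296 + 1.6067)^2
FOC: (2*3 + 1.0)*x = -9 + 1.0*(-0.4296 - 1.6067)
x^{k+1} = -1.5766
Step 2: z-update.
Minimize 3*z^2 + 2*z + (1.0/2)*(-1.5766 - z + 1.6067)^2
FOC: (2*3 + 1.0)*z = -2 + 1.0*(-1.5766 + 1.6067)
z^{k+1} = -0.2814
Step 3: u-update.
u^{k+1} = 1.6067 - 1.5766 + 0.2814 = 0.3115
Step 4: Primal residual = |-1.5766 + 0.2814| = 1.2952


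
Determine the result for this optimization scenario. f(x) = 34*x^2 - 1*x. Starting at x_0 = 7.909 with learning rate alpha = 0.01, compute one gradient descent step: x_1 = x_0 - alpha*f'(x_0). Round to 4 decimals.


We compute the gradient at x_0 and apply the update.
f'(x) = 68*x - 1
f'(7.909) = 68*7.909 - 1 = 536.812
x_1 = 7.909 - 0.01*536.812 = 2.5409


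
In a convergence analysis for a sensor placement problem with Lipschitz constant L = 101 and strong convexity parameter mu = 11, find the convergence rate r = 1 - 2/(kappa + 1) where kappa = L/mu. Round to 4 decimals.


Step 1: Compute the condition number.
kappa = L/mu = 101/11 = 9.1818
Step 2: Compute the convergence rate.
r = 1 - 2/(kappa + 1) = 1 - 2*mu/(L + mu) = (L - mu)/(L + mu) = 90/112 = 0.8036


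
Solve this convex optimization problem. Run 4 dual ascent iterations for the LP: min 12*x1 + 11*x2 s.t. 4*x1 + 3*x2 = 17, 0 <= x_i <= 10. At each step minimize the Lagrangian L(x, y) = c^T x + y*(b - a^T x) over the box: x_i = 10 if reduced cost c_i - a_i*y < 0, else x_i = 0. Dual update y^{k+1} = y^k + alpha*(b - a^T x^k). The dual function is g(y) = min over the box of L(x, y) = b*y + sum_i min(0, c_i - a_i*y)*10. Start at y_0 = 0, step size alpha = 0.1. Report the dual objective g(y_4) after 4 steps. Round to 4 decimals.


Dual ascent for LP: min 12*x1 + 11*x2, 4*x1 + 3*x2 = 17, 0 <= x_i <= 10
Step 1: y^k = 0.0, reduced costs: (12.0, 11.0)
  x^k = (0.0, 0.0), subgradient = b - a^T x = 17.0
  y^{k+1} = 0.0 + 0.1*17.0 = 1.7
Step 2: y^k = 1.7, reduced costs: (5.2, 5.9)
  x^k = (0.0, 0.0), subgradient = b - a^T x = 17.0
  y^{k+1} = 1.7 + 0.1*17.0 = 3.4
Step 3: y^k = 3.4, reduced costs: (-1.6, 0.8)
  x^k = (10.0, 0.0), subgradient = b - a^T x = -23.0
  y^{k+1} = 3.4 + 0.1*-23.0 = 1.1
Step 4: y^k = 1.1, reduced costs: (7.6, 7.7)
  x^k = (0.0, 0.0), subgradient = b - a^T x = 17.0
  y^{k+1} = 1.1 + 0.1*17.0 = 2.8
Dual objective at y_4 = 2.8: reduced costs (0.8, 2.6), box minimizer x = (0.0, 0.0)
g(y_4) = b*y + (c1 - a1*y)*x1 + (c2 - a2*y)*x2 = 17*2.8 + 0.8*0.0 + 2.6*0.0 = 47.6 + 0.0 + 0.0 = 47.6


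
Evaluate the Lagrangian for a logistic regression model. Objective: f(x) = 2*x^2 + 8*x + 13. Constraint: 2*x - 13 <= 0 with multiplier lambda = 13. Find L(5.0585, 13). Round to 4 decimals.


Step 1: Evaluate f(x).
f(5.0585) = 2*5.0585^2 + 8*5.0585 + 13 = 104.6448
Step 2: Evaluate g(x).
g(5.0585) = 2*5.0585 - 13 = -2.883
Step 3: Compute Lagrangian.
L = 104.6448 + 13*-2.883 = 67.1658


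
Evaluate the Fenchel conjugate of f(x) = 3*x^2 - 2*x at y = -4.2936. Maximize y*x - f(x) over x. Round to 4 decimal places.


f*(y) = sup_x {y*x - a*x^2 - b*x} = sup_x {(y-b)*x - a*x^2}
FOC: (y - b) - 2a*x = 0 => x* = (y - b)/(2a)
x* = (-4.2936 + 2)/(2*3) = -0.3823
f*(-4.2936) = (y-b)^2/(4a) = (-4.2936 + 2)^2/(4*3)
= 5.2606/12 = 0.4384


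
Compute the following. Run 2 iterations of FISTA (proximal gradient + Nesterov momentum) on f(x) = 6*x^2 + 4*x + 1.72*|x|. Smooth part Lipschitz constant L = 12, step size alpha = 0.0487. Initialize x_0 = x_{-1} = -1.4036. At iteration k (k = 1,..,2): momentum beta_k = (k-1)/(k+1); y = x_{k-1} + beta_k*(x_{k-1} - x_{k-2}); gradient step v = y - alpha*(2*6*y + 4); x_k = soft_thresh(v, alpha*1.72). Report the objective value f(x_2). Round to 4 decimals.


FISTA on f(x) = 6*x^2 + 4*x + 1.72*|x|
L = 12, alpha = 0.0487
Iteration 1: beta = 0.0, y = -1.4036 + 0.0*(-1.4036 + 1.4036) = -1.4036
  grad(y) = -12.8432, v = y - alpha*grad = -0.7781
  prox(v) = soft_thresh(-0.7781, 0.0838) = -0.6944
Iteration 2: beta = 0.3333, y = -0.6944 + 0.3333*(-0.6944 + 1.4036) = -0.458
  grad(y) = -1.4956, v = y - alpha*grad = -0.3851
  prox(v) = soft_thresh(-0.3851, 0.0838) = -0.3014
f(x_2) = 6*(-0.3014)^2 + 4*(-0.3014) + 1.72*|-0.3014| = -0.1422


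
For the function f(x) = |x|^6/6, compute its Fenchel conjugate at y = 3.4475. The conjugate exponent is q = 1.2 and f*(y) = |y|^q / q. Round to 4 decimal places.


The conjugate exponent q satisfies 1/p + 1/q = 1.
p = 6, so q = 6/(6 - 1) = 1.2
|y|^q = 3.4475^1.2 = 4.4158
f*(3.4475) = 4.4158 / 1.2 = 3.6798


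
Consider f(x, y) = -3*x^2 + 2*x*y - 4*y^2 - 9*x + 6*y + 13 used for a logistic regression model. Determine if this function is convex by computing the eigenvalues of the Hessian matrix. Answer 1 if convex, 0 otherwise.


The Hessian of f(x,y) = -3*x^2 + 2*x*y - 4*y^2 - 9*x + 6*y + 13 is:
H = [[-6, 2], [2, -8]]
Trace = -6 - 8 = -14
Determinant = -6*-8 - (2)^2 = 44
Discriminant = (-14)^2 - 4*44 = 20.0
Eigenvalues: lambda_1 = -9.2361, lambda_2 = -4.7639
The function is not convex.

0


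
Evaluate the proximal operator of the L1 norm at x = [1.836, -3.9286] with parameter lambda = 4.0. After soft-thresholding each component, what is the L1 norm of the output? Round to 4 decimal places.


Soft-thresholding with lambda = 4.0:
prox(1.836) = sign(1.836)*max(|1.836| - 4.0, 0) = 0.0
prox(-3.9286) = sign(-3.9286)*max(|-3.9286| - 4.0, 0) = 0.0
prox(x) = [0.0, 0.0]
||prox(x)||_1 = 0.0 + 0.0 = 0.0


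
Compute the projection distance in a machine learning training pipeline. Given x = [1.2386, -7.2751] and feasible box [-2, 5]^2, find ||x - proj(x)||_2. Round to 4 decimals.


Project each component onto [-2, 5].
clip(1.2386) = 1.2386, clip(-7.2751) = -2.0
Projection = [1.2386, -2.0]
Squared diffs: [0.0, 27.8267]
Distance = sqrt(27.8267) = 5.2751


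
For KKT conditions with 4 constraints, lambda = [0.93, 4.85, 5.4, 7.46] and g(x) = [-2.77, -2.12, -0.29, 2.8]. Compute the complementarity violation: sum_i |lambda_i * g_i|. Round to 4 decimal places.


KKT complementary slackness check:
lambda_1 * g_1 = 0.93 * -2.77 = -2.5761
lambda_2 * g_2 = 4.85 * -2.12 = -10.282
lambda_3 * g_3 = 5.4 * -0.29 = -1.566
lambda_4 * g_4 = 7.46 * 2.8 = 20.888
Total violation = 2.5761 + 10.282 + 1.566 + 20.888 = 35.3121


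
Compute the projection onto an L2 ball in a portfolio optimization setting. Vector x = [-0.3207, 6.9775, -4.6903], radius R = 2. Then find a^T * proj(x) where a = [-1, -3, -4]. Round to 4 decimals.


Step 1: Compute ||x|| (intermediates to 6 decimals).
||x|| = sqrt((-0.3207)^2 + 6.9775^2 + (-4.6903)^2) = 8.413517
Step 2: Project.
Since ||x|| > R, scale = R/||x|| = 2/8.413517 = 0.237713, proj(x) = scale * x
proj(x) = [-0.076235, 1.658642, -1.114945]
Step 3: Dot product.
a^T * proj(x) = -1*(-0.076235) - 3*1.658642 - 4*(-1.114945) = -0.4399


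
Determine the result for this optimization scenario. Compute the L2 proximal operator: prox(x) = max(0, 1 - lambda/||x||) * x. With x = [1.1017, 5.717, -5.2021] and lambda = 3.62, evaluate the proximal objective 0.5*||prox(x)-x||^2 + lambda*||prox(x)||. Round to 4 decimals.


Step 1: Compute ||x||.
||x|| = 7.8077
Step 2: Compute scaling factor.
scale = max(0, 1 - 3.62/7.8077) = 0.5364
Step 3: prox(x) = [0.5909, 3.0663, -2.7902]
||prox(x)|| = 4.1877
Step 4: Proximal objective.
0.5*||prox-x||^2 = 6.5522
lambda*||prox|| = 15.1595
Total = 21.7116


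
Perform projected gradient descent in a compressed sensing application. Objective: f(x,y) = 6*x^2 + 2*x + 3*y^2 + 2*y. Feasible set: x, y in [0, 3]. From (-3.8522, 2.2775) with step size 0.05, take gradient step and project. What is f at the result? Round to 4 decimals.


Step 1: Compute gradient at (-3.8522, 2.2775).
grad_x = 2*6*-3.8522 + 2 = -44.2264
grad_y = 2*3*2.2775 + 2 = 15.665
Step 2: Gradient step.
x_raw = -3.8522 - 0.05*-44.2264 = -1.6409
y_raw = 2.2775 - 0.05*15.665 = 1.4943
Step 3: Project onto [0, 3].
x_proj = clip(-1.6409) = 0.0
y_proj = clip(1.4943) = 1.4943
Step 4: Evaluate f.
f(0.0, 1.4943) = 9.6868


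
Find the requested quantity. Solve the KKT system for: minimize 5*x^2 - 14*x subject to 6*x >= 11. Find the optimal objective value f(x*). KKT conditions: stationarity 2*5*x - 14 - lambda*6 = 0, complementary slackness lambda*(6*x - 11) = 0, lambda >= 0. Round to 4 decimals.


Step 1: Try lambda = 0 (constraint inactive).
x_unc = 14/(2*5) = 1.4
Check: 6*1.4 = 8.4 < 11 -- violated!
Step 2: Constraint must be active: 6*x = 11
x* = 11/6 = 1.8333 (rounded; the exact value 11/6 is used below)
lambda = (2*5*(11/6) - 14)/6 = 0.7222
Step 3: Compute optimal value.
f(x*) = 5*(11/6)^2 - 14*(11/6) = -8.8611


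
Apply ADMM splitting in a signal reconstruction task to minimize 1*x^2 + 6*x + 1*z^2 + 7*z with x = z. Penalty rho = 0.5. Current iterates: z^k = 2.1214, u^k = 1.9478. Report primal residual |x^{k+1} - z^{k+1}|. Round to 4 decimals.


ADMM iteration with rho = 0.5, z^k = 2.1214, u^k = 1.9478
Step 1: x-update.
Minimize 1*x^2 + 6*x + (0.5/2)*(x - 2.1214 + 1.9478)^2
FOC: (2*1 + 0.5)*x = -6 + 0.5*(2.1214 - 1.9478)
x^{k+1} = -2.3653
Step 2: z-update.
Minimize 1*z^2 + 7*z + (0.5/2)*(-2.3653 - z + 1.9478)^2
FOC: (2*1 + 0.5)*z = -7 + 0.5*(-2.3653 + 1.9478)
z^{k+1} = -2.8835
Step 3: u-update.
u^{k+1} = 1.9478 - 2.3653 + 2.8835 = 2.466
Step 4: Primal residual = |-2.3653 + 2.8835| = 0.5182


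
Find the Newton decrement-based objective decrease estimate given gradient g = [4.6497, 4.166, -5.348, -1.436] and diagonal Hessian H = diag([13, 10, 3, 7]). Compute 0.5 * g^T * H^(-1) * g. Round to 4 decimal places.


Step 1: H is diagonal, so H^(-1) * g = [0.3577, 0.4166, -1.7827, -0.2051].
Step 2: g^T H^(-1) g = sum_i g_i^2 / H_ii
  = (4.6497)^2/13 + (4.166)^2/10 + (-5.348)^2/3 + (-1.436)^2/7
  = 1.6631 + 1.7356 + 9.5337 + 0.2946 = 13.2269
Step 3: Objective decrease = 0.5 * g^T H^(-1) g = 6.6134


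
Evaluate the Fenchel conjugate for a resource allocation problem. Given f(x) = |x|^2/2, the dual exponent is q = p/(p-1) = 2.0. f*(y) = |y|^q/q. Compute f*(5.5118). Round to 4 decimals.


The conjugate exponent q satisfies 1/p + 1/q = 1.
p = 2, so q = 2/(2 - 1) = 2.0
|y|^q = 5.5118^2.0 = 30.3799
f*(5.5118) = 30.3799 / 2.0 = 15.19


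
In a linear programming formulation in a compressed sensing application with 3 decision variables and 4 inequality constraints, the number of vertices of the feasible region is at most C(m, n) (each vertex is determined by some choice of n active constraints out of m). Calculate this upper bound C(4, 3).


Each vertex corresponds to some choice of n active constraints out of m, so the number of vertices is at most C(m, n) = m! / (n!(m-n)!).
m = 4, n = 3
Numerator: 4 * 3 * 2
Denominator: 3! = 6
C(4, 3) = 4


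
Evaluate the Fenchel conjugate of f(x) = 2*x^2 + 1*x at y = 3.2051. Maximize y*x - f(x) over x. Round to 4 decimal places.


f*(y) = sup_x {y*x - a*x^2 - b*x} = sup_x {(y-b)*x - a*x^2}
FOC: (y - b) - 2a*x = 0 => x* = (y - b)/(2a)
x* = (3.2051 - 1)/(2*2) = 0.5513
f*(3.2051) = (y-b)^2/(4a) = (3.2051 - 1)^2/(4*2)
= 4.8625/8 = 0.6078


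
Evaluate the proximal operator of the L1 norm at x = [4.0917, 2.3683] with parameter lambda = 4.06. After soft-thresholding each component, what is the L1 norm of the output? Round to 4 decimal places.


Soft-thresholding with lambda = 4.06:
prox(4.0917) = sign(4.0917)*max(|4.0917| - 4.06, 0) = 0.0317
prox(2.3683) = sign(2.3683)*max(|2.3683| - 4.06, 0) = 0.0
prox(x) = [0.0317, 0.0]
||prox(x)||_1 = 0.0317 + 0.0 = 0.0317


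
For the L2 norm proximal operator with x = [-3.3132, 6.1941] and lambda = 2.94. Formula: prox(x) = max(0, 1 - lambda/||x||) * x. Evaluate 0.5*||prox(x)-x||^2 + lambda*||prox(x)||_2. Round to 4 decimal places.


Step 1: Compute ||x||.
||x|| = 7.0245
Step 2: Compute scaling factor.
scale = max(0, 1 - 2.94/7.0245) = 0.5815
Step 3: prox(x) = [-1.9265, 3.6017]
||prox(x)|| = 4.0845
Step 4: Proximal objective.
0.5*||prox-x||^2 = 4.3218
lambda*||prox|| = 12.0084
Total = 16.3303


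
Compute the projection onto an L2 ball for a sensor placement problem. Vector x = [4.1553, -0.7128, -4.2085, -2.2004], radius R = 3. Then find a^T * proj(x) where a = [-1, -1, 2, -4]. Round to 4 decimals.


Step 1: Compute ||x|| (intermediates to 6 decimals).
||x|| = sqrt(4.1553^2 + (-0.7128)^2 + (-4.2085)^2 + (-2.2004)^2) = 6.35042
Step 2: Project.
Since ||x|| > R, scale = R/||x|| = 3/6.35042 = 0.47241, proj(x) = scale * x
proj(x) = [1.963005, -0.336734, -1.988137, -1.039491]
Step 3: Dot product.
a^T * proj(x) = -1*1.963005 - 1*(-0.336734) + 2*(-1.988137) - 4*(-1.039491) = -1.4446


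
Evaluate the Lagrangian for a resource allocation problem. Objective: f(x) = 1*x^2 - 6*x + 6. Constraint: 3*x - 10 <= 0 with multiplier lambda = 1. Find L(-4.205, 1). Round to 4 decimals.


Step 1: Evaluate f(x).
f(-4.205) = 1*(-4.205)^2 - 6*(-4.205) + 6 = 48.912
Step 2: Evaluate g(x).
g(-4.205) = 3*-4.205 - 10 = -22.615
Step 3: Compute Lagrangian.
L = 48.912 + 1*-22.615 = 26.297


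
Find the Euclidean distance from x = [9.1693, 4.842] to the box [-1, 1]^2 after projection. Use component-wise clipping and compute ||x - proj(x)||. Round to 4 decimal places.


Project each component onto [-1, 1].
clip(9.1693) = 1.0, clip(4.842) = 1.0
Projection = [1.0, 1.0]
Squared diffs: [66.7375, 14.761]
Distance = sqrt(81.4985) = 9.0276


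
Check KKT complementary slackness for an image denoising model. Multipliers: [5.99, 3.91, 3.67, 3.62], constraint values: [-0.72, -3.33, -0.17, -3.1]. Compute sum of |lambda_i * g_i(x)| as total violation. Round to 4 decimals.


KKT complementary slackness check:
lambda_1 * g_1 = 5.99 * -0.72 = -4.3128
lambda_2 * g_2 = 3.91 * -3.33 = -13.0203
lambda_3 * g_3 = 3.67 * -0.17 = -0.6239
lambda_4 * g_4 = 3.62 * -3.1 = -11.222
Total violation = 4.3128 + 13.0203 + 0.6239 + 11.222 = 29.179


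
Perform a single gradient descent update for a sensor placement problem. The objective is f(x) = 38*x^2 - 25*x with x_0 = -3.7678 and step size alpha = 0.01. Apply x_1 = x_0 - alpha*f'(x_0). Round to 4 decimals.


We compute the gradient at x_0 and apply the update.
f'(x) = 76*x - 25
f'(-3.7678) = 76*-3.7678 - 25 = -311.3528
x_1 = -3.7678 - 0.01*-311.3528 = -0.6543


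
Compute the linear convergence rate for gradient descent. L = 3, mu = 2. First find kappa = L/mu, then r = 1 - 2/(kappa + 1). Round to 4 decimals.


Step 1: Compute the condition number.
kappa = L/mu = 3/2 = 1.5
Step 2: Compute the convergence rate.
r = 1 - 2/(kappa + 1) = 1 - 2*mu/(L + mu) = (L - mu)/(L + mu) = 1/5 = 0.2


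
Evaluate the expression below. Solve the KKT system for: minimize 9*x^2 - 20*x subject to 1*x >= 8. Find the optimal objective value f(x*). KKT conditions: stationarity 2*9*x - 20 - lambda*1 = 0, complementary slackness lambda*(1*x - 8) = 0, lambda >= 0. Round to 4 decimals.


Step 1: Try lambda = 0 (constraint inactive).
x_unc = 20/(2*9) = 1.1111
Check: 1*1.1111 = 1.1111 < 8 -- violated!
Step 2: Constraint must be active: 1*x = 8
x* = 8/1 = 8.0
lambda = (2*9*8.0 - 20)/1 = 124.0
Step 3: Compute optimal value.
f(x*) = 9*8.0^2 - 20*8.0 = 416.0


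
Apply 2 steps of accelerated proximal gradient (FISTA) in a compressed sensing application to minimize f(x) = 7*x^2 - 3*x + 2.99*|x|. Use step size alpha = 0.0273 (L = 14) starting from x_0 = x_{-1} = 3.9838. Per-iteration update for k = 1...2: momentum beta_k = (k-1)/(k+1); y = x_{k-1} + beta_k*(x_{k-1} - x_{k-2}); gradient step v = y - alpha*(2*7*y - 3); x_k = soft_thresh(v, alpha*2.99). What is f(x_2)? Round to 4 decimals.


FISTA on f(x) = 7*x^2 - 3*x + 2.99*|x|
L = 14, alpha = 0.0273
Iteration 1: beta = 0.0, y = 3.9838 + 0.0*(3.9838 - 3.9838) = 3.9838
  grad(y) = 52.7732, v = y - alpha*grad = 2.5431
  prox(v) = soft_thresh(2.5431, 0.0816) = 2.4615
Iteration 2: beta = 0.3333, y = 2.4615 + 0.3333*(2.4615 - 3.9838) = 1.954
  grad(y) = 24.3563, v = y - alpha*grad = 1.2891
  prox(v) = soft_thresh(1.2891, 0.0816) = 1.2075
f(x_2) = 7*1.2075^2 - 3*1.2075 + 2.99*|1.2075| = 10.1937


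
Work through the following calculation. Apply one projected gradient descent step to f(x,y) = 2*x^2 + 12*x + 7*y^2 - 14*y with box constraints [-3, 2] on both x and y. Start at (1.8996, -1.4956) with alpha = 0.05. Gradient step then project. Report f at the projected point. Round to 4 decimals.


Step 1: Compute gradient at (1.8996, -1.4956).
grad_x = 2*2*1.8996 + 12 = 19.5984
grad_y = 2*7*-1.4956 - 14 = -34.9384
Step 2: Gradient step.
x_raw = 1.8996 - 0.05*19.5984 = 0.9197
y_raw = -1.4956 - 0.05*-34.9384 = 0.2513
Step 3: Project onto [-3, 2].
x_proj = clip(0.9197) = 0.9197
y_proj = clip(0.2513) = 0.2513
Step 4: Evaluate f.
f(0.9197, 0.2513) = 9.6514


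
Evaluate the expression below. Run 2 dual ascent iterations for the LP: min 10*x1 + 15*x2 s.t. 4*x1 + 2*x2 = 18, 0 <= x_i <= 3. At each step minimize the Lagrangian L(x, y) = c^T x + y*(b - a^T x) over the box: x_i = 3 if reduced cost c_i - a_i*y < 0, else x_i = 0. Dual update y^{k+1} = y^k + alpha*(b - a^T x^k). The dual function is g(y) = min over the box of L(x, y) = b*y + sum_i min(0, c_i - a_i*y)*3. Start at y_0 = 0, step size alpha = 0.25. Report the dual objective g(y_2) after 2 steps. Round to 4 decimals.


Dual ascent for LP: min 10*x1 + 15*x2, 4*x1 + 2*x2 = 18, 0 <= x_i <= 3
Step 1: y^k = 0.0, reduced costs: (10.0, 15.0)
  x^k = (0.0, 0.0), subgradient = b - a^T x = 18.0
  y^{k+1} = 0.0 + 0.25*18.0 = 4.5
Step 2: y^k = 4.5, reduced costs: (-8.0, 6.0)
  x^k = (3.0, 0.0), subgradient = b - a^T x = 6.0
  y^{k+1} = 4.5 + 0.25*6.0 = 6.0
Dual objective at y_2 = 6.0: reduced costs (-14.0, 3.0), box minimizer x = (3.0, 0.0)
g(y_2) = b*y + (c1 - a1*y)*x1 + (c2 - a2*y)*x2 = 18*6.0 + (-14.0)*3.0 + 3.0*0.0 = 108.0 - 42.0 + 0.0 = 66.0


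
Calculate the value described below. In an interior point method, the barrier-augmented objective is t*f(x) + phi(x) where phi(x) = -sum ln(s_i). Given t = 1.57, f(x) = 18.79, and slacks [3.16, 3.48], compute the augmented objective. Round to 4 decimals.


Step 1: Compute log-barrier.
ln values: [1.1506, 1.247]
phi = -(1.1506 + 1.247) = -2.3976
Step 2: Compute augmented objective.
t*f(x) = 1.57*18.79 = 29.5003
Total = 29.5003 - 2.3976 = 27.1027


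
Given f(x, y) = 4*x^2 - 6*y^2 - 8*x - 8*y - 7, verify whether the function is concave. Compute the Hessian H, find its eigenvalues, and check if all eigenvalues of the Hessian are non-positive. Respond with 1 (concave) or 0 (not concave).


The Hessian of f(x,y) = 4*x^2 - 6*y^2 - 8*x - 8*y - 7 is:
H = [[8, 0], [0, -12]]
Trace = 8 - 12 = -4
Determinant = 8*-12 - (0)^2 = -96
Discriminant = (-4)^2 - 4*-96 = 400.0
Eigenvalues: lambda_1 = -12.0, lambda_2 = 8.0
The function is not concave.

0


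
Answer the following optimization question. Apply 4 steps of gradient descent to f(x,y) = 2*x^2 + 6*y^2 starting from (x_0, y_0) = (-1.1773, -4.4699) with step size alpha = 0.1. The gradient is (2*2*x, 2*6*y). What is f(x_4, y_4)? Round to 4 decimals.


Gradient descent on f(x,y) = 2*x^2 + 6*y^2.
Starting point: (-1.1773, -4.4699), alpha = 0.1
Step 1: grad_x = 2*2*-1.1773 = -4.7092, grad_y = 2*6*-4.4699 = -53.6388
  x_1 = -1.1773 - 0.1*-4.7092 = -0.7064
  y_1 = -4.4699 - 0.1*-53.6388 = 0.894
Step 2: grad_x = 2*2*-0.7064 = -2.8255, grad_y = 2*6*0.894 = 10.7278
  x_2 = -0.7064 - 0.1*-2.8255 = -0.4238
  y_2 = 0.894 - 0.1*10.7278 = -0.1788
Step 3: grad_x = 2*2*-0.4238 = -1.6953, grad_y = 2*6*-0.1788 = -2.1456
  x_3 = -0.4238 - 0.1*-1.6953 = -0.2543
  y_3 = -0.1788 - 0.1*-2.1456 = 0.0358
Step 4: grad_x = 2*2*-0.2543 = -1.0172, grad_y = 2*6*0.0358 = 0.4291
  x_4 = -0.2543 - 0.1*-1.0172 = -0.1526
  y_4 = 0.0358 - 0.1*0.4291 = -0.0072
f(-0.1526, -0.0072) = 2*(-0.1526)^2 + 6*(-0.0072)^2 = 0.0469


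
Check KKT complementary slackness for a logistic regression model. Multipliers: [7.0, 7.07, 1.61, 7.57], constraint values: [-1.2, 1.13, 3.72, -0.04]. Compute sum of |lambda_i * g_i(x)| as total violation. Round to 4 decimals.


KKT complementary slackness check:
lambda_1 * g_1 = 7.0 * -1.2 = -8.4
lambda_2 * g_2 = 7.07 * 1.13 = 7.9891
lambda_3 * g_3 = 1.61 * 3.72 = 5.9892
lambda_4 * g_4 = 7.57 * -0.04 = -0.3028
Total violation = 8.4 + 7.9891 + 5.9892 + 0.3028 = 22.6811


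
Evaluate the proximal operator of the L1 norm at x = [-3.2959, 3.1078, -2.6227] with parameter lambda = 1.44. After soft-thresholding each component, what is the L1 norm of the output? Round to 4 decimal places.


Soft-thresholding with lambda = 1.44:
prox(-3.2959) = sign(-3.2959)*max(|-3.2959| - 1.44, 0) = -1.8559
prox(3.1078) = sign(3.1078)*max(|3.1078| - 1.44, 0) = 1.6678
prox(-2.6227) = sign(-2.6227)*max(|-2.6227| - 1.44, 0) = -1.1827
prox(x) = [-1.8559, 1.6678, -1.1827]
||prox(x)||_1 = 1.8559 + 1.6678 + 1.1827 = 4.7064


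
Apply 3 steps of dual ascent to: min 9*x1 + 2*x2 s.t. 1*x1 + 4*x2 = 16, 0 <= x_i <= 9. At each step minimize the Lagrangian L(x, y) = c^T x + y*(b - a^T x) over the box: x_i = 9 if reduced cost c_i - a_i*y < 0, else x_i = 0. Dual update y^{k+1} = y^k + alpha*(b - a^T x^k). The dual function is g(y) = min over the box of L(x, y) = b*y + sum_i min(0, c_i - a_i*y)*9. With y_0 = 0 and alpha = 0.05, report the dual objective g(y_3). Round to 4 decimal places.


Dual ascent for LP: min 9*x1 + 2*x2, 1*x1 + 4*x2 = 16, 0 <= x_i <= 9
Step 1: y^k = 0.0, reduced costs: (9.0, 2.0)
  x^k = (0.0, 0.0), subgradient = b - a^T x = 16.0
  y^{k+1} = 0.0 + 0.05*16.0 = 0.8
Step 2: y^k = 0.8, reduced costs: (8.2, -1.2)
  x^k = (0.0, 9.0), subgradient = b - a^T x = -20.0
  y^{k+1} = 0.8 + 0.05*-20.0 = -0.2
Step 3: y^k = -0.2, reduced costs: (9.2, 2.8)
  x^k = (0.0, 0.0), subgradient = b - a^T x = 16.0
  y^{k+1} = -0.2 + 0.05*16.0 = 0.6
Dual objective at y_3 = 0.6: reduced costs (8.4, -0.4), box minimizer x = (0.0, 9.0)
g(y_3) = b*y + (c1 - a1*y)*x1 + (c2 - a2*y)*x2 = 16*0.6 + 8.4*0.0 + (-0.4)*9.0 = 9.6 + 0.0 - 3.6 = 6.0


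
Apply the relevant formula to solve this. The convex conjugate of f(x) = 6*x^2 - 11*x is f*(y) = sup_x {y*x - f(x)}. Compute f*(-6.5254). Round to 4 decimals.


f*(y) = sup_x {y*x - a*x^2 - b*x} = sup_x {(y-b)*x - a*x^2}
FOC: (y - b) - 2a*x = 0 => x* = (y - b)/(2a)
x* = (-6.5254 + 11)/(2*6) = 0.3729
f*(-6.5254) = (y-b)^2/(4a) = (-6.5254 + 11)^2/(4*6)
= 20.022/24 = 0.8343


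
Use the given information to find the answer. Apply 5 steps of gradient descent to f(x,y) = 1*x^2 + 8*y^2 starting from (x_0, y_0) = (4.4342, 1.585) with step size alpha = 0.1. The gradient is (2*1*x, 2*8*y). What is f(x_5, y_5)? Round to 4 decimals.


Gradient descent on f(x,y) = 1*x^2 + 8*y^2.
Starting point: (4.4342, 1.585), alpha = 0.1
Step 1: grad_x = 2*1*4.4342 = 8.8684, grad_y = 2*8*1.585 = 25.36
  x_1 = 4.4342 - 0.1*8.8684 = 3.5474
  y_1 = 1.585 - 0.1*25.36 = -0.951
Step 2: grad_x = 2*1*3.5474 = 7.0947, grad_y = 2*8*-0.951 = -15.216
  x_2 = 3.5474 - 0.1*7.0947 = 2.8379
  y_2 = -0.951 - 0.1*-15.216 = 0.5706
Step 3: grad_x = 2*1*2.8379 = 5.6758, grad_y = 2*8*0.5706 = 9.1296
  x_3 = 2.8379 - 0.1*5.6758 = 2.2703
  y_3 = 0.5706 - 0.1*9.1296 = -0.3424
Step 4: grad_x = 2*1*2.2703 = 4.5406, grad_y = 2*8*-0.3424 = -5.4778
  x_4 = 2.2703 - 0.1*4.5406 = 1.8162
  y_4 = -0.3424 - 0.1*-5.4778 = 0.2054
Step 5: grad_x = 2*1*1.8162 = 3.6325, grad_y = 2*8*0.2054 = 3.2867
  x_5 = 1.8162 - 0.1*3.6325 = 1.453
  y_5 = 0.2054 - 0.1*3.2867 = -0.1232
f(1.453, -0.1232) = 1*1.453^2 + 8*(-0.1232)^2 = 2.2327


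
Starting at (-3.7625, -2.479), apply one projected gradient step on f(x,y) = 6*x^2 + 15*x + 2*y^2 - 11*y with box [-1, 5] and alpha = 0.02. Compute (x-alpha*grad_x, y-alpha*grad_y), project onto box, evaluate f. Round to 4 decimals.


Step 1: Compute gradient at (-3.7625, -2.479).
grad_x = 2*6*-3.7625 + 15 = -30.15
grad_y = 2*2*-2.479 - 11 = -20.916
Step 2: Gradient step.
x_raw = -3.7625 - 0.02*-30.15 = -3.1595
y_raw = -2.479 - 0.02*-20.916 = -2.0607
Step 3: Project onto [-1, 5].
x_proj = clip(-3.1595) = -1.0
y_proj = clip(-2.0607) = -1.0
Step 4: Evaluate f.
f(-1.0, -1.0) = 4.0


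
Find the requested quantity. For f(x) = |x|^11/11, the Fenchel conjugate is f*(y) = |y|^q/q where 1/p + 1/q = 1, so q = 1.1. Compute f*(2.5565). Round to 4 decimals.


The conjugate exponent q satisfies 1/p + 1/q = 1.
p = 11, so q = 11/(11 - 1) = 1.1
|y|^q = 2.5565^1.1 = 2.8081
f*(2.5565) = 2.8081 / 1.1 = 2.5528


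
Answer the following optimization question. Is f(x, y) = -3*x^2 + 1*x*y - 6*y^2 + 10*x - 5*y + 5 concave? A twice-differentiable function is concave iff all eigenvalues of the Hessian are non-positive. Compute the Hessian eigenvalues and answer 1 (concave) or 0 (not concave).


The Hessian of f(x,y) = -3*x^2 + 1*x*y - 6*y^2 + 10*x - 5*y + 5 is:
H = [[-6, 1], [1, -12]]
Trace = -6 - 12 = -18
Determinant = -6*-12 - (1)^2 = 71
Discriminant = (-18)^2 - 4*71 = 40.0
Eigenvalues: lambda_1 = -12.1623, lambda_2 = -5.8377
The function is concave.

1
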